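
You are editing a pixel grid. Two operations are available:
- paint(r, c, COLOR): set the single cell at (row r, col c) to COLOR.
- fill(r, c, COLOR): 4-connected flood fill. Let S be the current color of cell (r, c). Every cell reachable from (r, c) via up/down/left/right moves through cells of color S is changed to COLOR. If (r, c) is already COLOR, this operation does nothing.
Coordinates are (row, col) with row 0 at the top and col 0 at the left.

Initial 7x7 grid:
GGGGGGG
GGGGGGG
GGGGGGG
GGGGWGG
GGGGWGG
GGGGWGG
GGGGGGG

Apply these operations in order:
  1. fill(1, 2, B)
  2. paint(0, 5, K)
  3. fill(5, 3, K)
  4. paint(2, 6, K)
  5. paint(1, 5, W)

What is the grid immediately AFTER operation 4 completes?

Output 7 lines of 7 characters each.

After op 1 fill(1,2,B) [46 cells changed]:
BBBBBBB
BBBBBBB
BBBBBBB
BBBBWBB
BBBBWBB
BBBBWBB
BBBBBBB
After op 2 paint(0,5,K):
BBBBBKB
BBBBBBB
BBBBBBB
BBBBWBB
BBBBWBB
BBBBWBB
BBBBBBB
After op 3 fill(5,3,K) [45 cells changed]:
KKKKKKK
KKKKKKK
KKKKKKK
KKKKWKK
KKKKWKK
KKKKWKK
KKKKKKK
After op 4 paint(2,6,K):
KKKKKKK
KKKKKKK
KKKKKKK
KKKKWKK
KKKKWKK
KKKKWKK
KKKKKKK

Answer: KKKKKKK
KKKKKKK
KKKKKKK
KKKKWKK
KKKKWKK
KKKKWKK
KKKKKKK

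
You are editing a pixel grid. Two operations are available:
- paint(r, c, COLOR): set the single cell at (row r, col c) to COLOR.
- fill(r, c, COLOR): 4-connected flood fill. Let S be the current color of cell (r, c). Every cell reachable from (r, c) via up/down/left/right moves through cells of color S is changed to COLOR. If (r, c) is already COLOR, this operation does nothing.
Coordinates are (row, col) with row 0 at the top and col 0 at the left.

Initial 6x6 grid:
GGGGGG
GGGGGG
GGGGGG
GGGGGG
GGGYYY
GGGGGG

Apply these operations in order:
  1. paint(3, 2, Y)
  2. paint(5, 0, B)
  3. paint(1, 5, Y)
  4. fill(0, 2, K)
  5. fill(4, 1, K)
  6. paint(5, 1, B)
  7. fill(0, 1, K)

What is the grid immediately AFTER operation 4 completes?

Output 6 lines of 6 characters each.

After op 1 paint(3,2,Y):
GGGGGG
GGGGGG
GGGGGG
GGYGGG
GGGYYY
GGGGGG
After op 2 paint(5,0,B):
GGGGGG
GGGGGG
GGGGGG
GGYGGG
GGGYYY
BGGGGG
After op 3 paint(1,5,Y):
GGGGGG
GGGGGY
GGGGGG
GGYGGG
GGGYYY
BGGGGG
After op 4 fill(0,2,K) [30 cells changed]:
KKKKKK
KKKKKY
KKKKKK
KKYKKK
KKKYYY
BKKKKK

Answer: KKKKKK
KKKKKY
KKKKKK
KKYKKK
KKKYYY
BKKKKK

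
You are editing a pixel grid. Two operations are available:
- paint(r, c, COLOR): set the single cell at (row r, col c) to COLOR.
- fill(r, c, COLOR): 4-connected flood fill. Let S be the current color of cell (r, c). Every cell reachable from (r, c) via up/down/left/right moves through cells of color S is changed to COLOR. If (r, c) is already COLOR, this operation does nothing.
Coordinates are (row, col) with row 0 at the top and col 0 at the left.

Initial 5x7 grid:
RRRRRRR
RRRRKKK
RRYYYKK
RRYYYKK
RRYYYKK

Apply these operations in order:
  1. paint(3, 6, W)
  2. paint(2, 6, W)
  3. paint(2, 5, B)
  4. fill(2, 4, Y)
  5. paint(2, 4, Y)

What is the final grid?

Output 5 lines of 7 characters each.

Answer: RRRRRRR
RRRRKKK
RRYYYBW
RRYYYKW
RRYYYKK

Derivation:
After op 1 paint(3,6,W):
RRRRRRR
RRRRKKK
RRYYYKK
RRYYYKW
RRYYYKK
After op 2 paint(2,6,W):
RRRRRRR
RRRRKKK
RRYYYKW
RRYYYKW
RRYYYKK
After op 3 paint(2,5,B):
RRRRRRR
RRRRKKK
RRYYYBW
RRYYYKW
RRYYYKK
After op 4 fill(2,4,Y) [0 cells changed]:
RRRRRRR
RRRRKKK
RRYYYBW
RRYYYKW
RRYYYKK
After op 5 paint(2,4,Y):
RRRRRRR
RRRRKKK
RRYYYBW
RRYYYKW
RRYYYKK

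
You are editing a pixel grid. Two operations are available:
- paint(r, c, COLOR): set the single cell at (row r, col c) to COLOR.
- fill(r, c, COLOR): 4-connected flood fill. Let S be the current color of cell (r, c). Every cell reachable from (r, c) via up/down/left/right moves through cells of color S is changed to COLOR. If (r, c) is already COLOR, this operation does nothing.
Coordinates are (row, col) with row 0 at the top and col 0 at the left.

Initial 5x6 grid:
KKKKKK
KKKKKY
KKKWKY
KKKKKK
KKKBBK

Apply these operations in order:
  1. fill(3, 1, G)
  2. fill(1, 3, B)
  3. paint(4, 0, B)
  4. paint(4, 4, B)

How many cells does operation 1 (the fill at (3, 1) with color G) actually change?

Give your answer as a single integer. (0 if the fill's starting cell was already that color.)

After op 1 fill(3,1,G) [25 cells changed]:
GGGGGG
GGGGGY
GGGWGY
GGGGGG
GGGBBG

Answer: 25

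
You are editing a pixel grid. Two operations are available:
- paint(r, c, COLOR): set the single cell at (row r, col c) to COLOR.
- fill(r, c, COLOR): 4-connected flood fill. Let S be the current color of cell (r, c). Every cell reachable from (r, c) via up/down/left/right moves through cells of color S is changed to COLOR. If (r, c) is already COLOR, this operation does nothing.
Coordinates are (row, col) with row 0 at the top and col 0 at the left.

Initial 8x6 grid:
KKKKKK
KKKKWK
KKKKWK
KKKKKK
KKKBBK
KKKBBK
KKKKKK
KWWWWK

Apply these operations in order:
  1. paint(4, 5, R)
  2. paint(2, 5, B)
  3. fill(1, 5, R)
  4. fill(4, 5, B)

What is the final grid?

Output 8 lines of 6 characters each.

Answer: BBBBBB
BBBBWB
BBBBWB
BBBBBB
BBBBBB
BBBBBB
BBBBBB
BWWWWB

Derivation:
After op 1 paint(4,5,R):
KKKKKK
KKKKWK
KKKKWK
KKKKKK
KKKBBR
KKKBBK
KKKKKK
KWWWWK
After op 2 paint(2,5,B):
KKKKKK
KKKKWK
KKKKWB
KKKKKK
KKKBBR
KKKBBK
KKKKKK
KWWWWK
After op 3 fill(1,5,R) [36 cells changed]:
RRRRRR
RRRRWR
RRRRWB
RRRRRR
RRRBBR
RRRBBR
RRRRRR
RWWWWR
After op 4 fill(4,5,B) [37 cells changed]:
BBBBBB
BBBBWB
BBBBWB
BBBBBB
BBBBBB
BBBBBB
BBBBBB
BWWWWB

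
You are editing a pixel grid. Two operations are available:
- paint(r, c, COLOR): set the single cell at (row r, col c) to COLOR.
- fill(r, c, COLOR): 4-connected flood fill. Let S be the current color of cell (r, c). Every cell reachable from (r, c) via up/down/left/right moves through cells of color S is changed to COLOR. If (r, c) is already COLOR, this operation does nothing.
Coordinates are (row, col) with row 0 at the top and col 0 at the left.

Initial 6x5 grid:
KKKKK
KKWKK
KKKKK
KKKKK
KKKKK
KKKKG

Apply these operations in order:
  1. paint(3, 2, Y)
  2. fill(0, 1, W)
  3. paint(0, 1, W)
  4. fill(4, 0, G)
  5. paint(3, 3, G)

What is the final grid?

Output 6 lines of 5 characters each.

Answer: GGGGG
GGGGG
GGGGG
GGYGG
GGGGG
GGGGG

Derivation:
After op 1 paint(3,2,Y):
KKKKK
KKWKK
KKKKK
KKYKK
KKKKK
KKKKG
After op 2 fill(0,1,W) [27 cells changed]:
WWWWW
WWWWW
WWWWW
WWYWW
WWWWW
WWWWG
After op 3 paint(0,1,W):
WWWWW
WWWWW
WWWWW
WWYWW
WWWWW
WWWWG
After op 4 fill(4,0,G) [28 cells changed]:
GGGGG
GGGGG
GGGGG
GGYGG
GGGGG
GGGGG
After op 5 paint(3,3,G):
GGGGG
GGGGG
GGGGG
GGYGG
GGGGG
GGGGG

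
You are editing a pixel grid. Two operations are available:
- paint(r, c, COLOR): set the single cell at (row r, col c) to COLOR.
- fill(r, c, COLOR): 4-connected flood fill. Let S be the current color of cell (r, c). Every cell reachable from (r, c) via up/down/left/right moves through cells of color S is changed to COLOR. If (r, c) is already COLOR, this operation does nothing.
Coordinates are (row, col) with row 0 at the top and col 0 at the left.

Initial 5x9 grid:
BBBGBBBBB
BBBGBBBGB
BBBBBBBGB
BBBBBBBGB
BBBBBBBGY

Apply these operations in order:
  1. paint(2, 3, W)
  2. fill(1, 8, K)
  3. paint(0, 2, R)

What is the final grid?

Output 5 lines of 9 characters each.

After op 1 paint(2,3,W):
BBBGBBBBB
BBBGBBBGB
BBBWBBBGB
BBBBBBBGB
BBBBBBBGY
After op 2 fill(1,8,K) [37 cells changed]:
KKKGKKKKK
KKKGKKKGK
KKKWKKKGK
KKKKKKKGK
KKKKKKKGY
After op 3 paint(0,2,R):
KKRGKKKKK
KKKGKKKGK
KKKWKKKGK
KKKKKKKGK
KKKKKKKGY

Answer: KKRGKKKKK
KKKGKKKGK
KKKWKKKGK
KKKKKKKGK
KKKKKKKGY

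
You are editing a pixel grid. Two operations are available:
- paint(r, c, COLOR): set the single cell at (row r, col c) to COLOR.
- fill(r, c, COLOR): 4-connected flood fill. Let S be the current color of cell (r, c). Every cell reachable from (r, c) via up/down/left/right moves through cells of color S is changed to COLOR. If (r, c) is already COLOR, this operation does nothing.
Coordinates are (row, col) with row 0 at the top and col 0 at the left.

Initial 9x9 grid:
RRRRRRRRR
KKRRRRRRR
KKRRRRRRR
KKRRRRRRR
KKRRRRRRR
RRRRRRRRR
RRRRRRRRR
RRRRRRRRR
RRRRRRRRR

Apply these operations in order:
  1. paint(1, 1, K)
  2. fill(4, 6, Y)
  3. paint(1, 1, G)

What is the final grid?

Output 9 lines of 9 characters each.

After op 1 paint(1,1,K):
RRRRRRRRR
KKRRRRRRR
KKRRRRRRR
KKRRRRRRR
KKRRRRRRR
RRRRRRRRR
RRRRRRRRR
RRRRRRRRR
RRRRRRRRR
After op 2 fill(4,6,Y) [73 cells changed]:
YYYYYYYYY
KKYYYYYYY
KKYYYYYYY
KKYYYYYYY
KKYYYYYYY
YYYYYYYYY
YYYYYYYYY
YYYYYYYYY
YYYYYYYYY
After op 3 paint(1,1,G):
YYYYYYYYY
KGYYYYYYY
KKYYYYYYY
KKYYYYYYY
KKYYYYYYY
YYYYYYYYY
YYYYYYYYY
YYYYYYYYY
YYYYYYYYY

Answer: YYYYYYYYY
KGYYYYYYY
KKYYYYYYY
KKYYYYYYY
KKYYYYYYY
YYYYYYYYY
YYYYYYYYY
YYYYYYYYY
YYYYYYYYY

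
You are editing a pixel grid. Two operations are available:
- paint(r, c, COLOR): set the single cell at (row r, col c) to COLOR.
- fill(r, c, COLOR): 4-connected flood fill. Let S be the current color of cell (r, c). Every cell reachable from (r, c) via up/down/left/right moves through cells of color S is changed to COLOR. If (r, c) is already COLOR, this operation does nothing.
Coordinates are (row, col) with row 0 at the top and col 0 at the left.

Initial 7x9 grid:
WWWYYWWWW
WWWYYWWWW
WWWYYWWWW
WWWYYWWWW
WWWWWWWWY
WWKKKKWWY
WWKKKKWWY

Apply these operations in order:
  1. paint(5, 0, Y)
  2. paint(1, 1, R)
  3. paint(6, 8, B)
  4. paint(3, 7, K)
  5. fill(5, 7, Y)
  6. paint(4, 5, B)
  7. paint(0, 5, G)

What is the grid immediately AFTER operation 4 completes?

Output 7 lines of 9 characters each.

Answer: WWWYYWWWW
WRWYYWWWW
WWWYYWWWW
WWWYYWWKW
WWWWWWWWY
YWKKKKWWY
WWKKKKWWB

Derivation:
After op 1 paint(5,0,Y):
WWWYYWWWW
WWWYYWWWW
WWWYYWWWW
WWWYYWWWW
WWWWWWWWY
YWKKKKWWY
WWKKKKWWY
After op 2 paint(1,1,R):
WWWYYWWWW
WRWYYWWWW
WWWYYWWWW
WWWYYWWWW
WWWWWWWWY
YWKKKKWWY
WWKKKKWWY
After op 3 paint(6,8,B):
WWWYYWWWW
WRWYYWWWW
WWWYYWWWW
WWWYYWWWW
WWWWWWWWY
YWKKKKWWY
WWKKKKWWB
After op 4 paint(3,7,K):
WWWYYWWWW
WRWYYWWWW
WWWYYWWWW
WWWYYWWKW
WWWWWWWWY
YWKKKKWWY
WWKKKKWWB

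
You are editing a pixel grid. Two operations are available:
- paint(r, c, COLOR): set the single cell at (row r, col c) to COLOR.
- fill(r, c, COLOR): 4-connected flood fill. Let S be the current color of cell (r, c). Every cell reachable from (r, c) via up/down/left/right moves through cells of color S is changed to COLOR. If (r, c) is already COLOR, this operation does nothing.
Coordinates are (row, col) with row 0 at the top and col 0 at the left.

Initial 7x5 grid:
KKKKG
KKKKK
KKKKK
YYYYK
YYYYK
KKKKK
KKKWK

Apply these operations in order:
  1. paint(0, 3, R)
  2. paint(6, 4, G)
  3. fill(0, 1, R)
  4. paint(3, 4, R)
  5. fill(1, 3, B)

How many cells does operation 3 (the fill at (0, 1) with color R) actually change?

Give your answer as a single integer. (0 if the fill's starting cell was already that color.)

Answer: 23

Derivation:
After op 1 paint(0,3,R):
KKKRG
KKKKK
KKKKK
YYYYK
YYYYK
KKKKK
KKKWK
After op 2 paint(6,4,G):
KKKRG
KKKKK
KKKKK
YYYYK
YYYYK
KKKKK
KKKWG
After op 3 fill(0,1,R) [23 cells changed]:
RRRRG
RRRRR
RRRRR
YYYYR
YYYYR
RRRRR
RRRWG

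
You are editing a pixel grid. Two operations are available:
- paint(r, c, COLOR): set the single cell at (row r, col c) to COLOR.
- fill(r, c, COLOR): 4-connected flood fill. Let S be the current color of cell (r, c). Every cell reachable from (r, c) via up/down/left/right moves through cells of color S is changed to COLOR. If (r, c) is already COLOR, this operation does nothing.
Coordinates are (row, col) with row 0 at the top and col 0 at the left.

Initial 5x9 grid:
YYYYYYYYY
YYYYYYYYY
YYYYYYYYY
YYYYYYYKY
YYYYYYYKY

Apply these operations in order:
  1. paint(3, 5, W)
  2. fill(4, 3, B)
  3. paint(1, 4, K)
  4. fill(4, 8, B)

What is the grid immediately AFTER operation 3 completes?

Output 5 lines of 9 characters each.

After op 1 paint(3,5,W):
YYYYYYYYY
YYYYYYYYY
YYYYYYYYY
YYYYYWYKY
YYYYYYYKY
After op 2 fill(4,3,B) [42 cells changed]:
BBBBBBBBB
BBBBBBBBB
BBBBBBBBB
BBBBBWBKB
BBBBBBBKB
After op 3 paint(1,4,K):
BBBBBBBBB
BBBBKBBBB
BBBBBBBBB
BBBBBWBKB
BBBBBBBKB

Answer: BBBBBBBBB
BBBBKBBBB
BBBBBBBBB
BBBBBWBKB
BBBBBBBKB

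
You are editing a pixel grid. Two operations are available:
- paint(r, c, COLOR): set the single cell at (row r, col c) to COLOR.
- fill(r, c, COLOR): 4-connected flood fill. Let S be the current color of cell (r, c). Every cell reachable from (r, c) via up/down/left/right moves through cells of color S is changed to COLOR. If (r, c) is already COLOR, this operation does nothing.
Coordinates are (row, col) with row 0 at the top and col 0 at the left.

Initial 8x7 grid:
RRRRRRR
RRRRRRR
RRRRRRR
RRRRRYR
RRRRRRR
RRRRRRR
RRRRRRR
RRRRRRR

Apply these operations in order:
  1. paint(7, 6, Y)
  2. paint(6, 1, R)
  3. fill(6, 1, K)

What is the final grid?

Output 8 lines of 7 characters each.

After op 1 paint(7,6,Y):
RRRRRRR
RRRRRRR
RRRRRRR
RRRRRYR
RRRRRRR
RRRRRRR
RRRRRRR
RRRRRRY
After op 2 paint(6,1,R):
RRRRRRR
RRRRRRR
RRRRRRR
RRRRRYR
RRRRRRR
RRRRRRR
RRRRRRR
RRRRRRY
After op 3 fill(6,1,K) [54 cells changed]:
KKKKKKK
KKKKKKK
KKKKKKK
KKKKKYK
KKKKKKK
KKKKKKK
KKKKKKK
KKKKKKY

Answer: KKKKKKK
KKKKKKK
KKKKKKK
KKKKKYK
KKKKKKK
KKKKKKK
KKKKKKK
KKKKKKY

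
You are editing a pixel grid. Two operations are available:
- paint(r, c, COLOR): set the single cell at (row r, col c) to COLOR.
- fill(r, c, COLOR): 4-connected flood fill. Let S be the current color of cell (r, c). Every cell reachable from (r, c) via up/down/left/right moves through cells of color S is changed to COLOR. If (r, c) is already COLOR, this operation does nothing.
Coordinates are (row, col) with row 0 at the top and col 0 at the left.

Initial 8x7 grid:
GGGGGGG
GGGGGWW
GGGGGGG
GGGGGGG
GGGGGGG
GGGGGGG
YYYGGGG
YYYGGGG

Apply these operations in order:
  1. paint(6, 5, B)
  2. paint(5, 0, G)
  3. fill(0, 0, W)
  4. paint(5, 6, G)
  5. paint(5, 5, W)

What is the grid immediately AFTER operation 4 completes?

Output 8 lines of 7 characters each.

After op 1 paint(6,5,B):
GGGGGGG
GGGGGWW
GGGGGGG
GGGGGGG
GGGGGGG
GGGGGGG
YYYGGBG
YYYGGGG
After op 2 paint(5,0,G):
GGGGGGG
GGGGGWW
GGGGGGG
GGGGGGG
GGGGGGG
GGGGGGG
YYYGGBG
YYYGGGG
After op 3 fill(0,0,W) [47 cells changed]:
WWWWWWW
WWWWWWW
WWWWWWW
WWWWWWW
WWWWWWW
WWWWWWW
YYYWWBW
YYYWWWW
After op 4 paint(5,6,G):
WWWWWWW
WWWWWWW
WWWWWWW
WWWWWWW
WWWWWWW
WWWWWWG
YYYWWBW
YYYWWWW

Answer: WWWWWWW
WWWWWWW
WWWWWWW
WWWWWWW
WWWWWWW
WWWWWWG
YYYWWBW
YYYWWWW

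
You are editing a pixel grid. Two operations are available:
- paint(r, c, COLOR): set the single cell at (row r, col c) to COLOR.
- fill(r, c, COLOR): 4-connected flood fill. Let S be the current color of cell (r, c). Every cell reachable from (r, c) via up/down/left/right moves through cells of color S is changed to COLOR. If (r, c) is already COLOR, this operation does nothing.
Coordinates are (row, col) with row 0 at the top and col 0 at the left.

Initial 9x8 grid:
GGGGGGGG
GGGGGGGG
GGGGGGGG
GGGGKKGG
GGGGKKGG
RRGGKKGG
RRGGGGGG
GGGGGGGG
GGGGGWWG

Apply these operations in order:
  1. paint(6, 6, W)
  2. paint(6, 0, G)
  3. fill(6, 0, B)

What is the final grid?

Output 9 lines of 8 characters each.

Answer: BBBBBBBB
BBBBBBBB
BBBBBBBB
BBBBKKBB
BBBBKKBB
RRBBKKBB
BRBBBBWB
BBBBBBBB
BBBBBWWB

Derivation:
After op 1 paint(6,6,W):
GGGGGGGG
GGGGGGGG
GGGGGGGG
GGGGKKGG
GGGGKKGG
RRGGKKGG
RRGGGGWG
GGGGGGGG
GGGGGWWG
After op 2 paint(6,0,G):
GGGGGGGG
GGGGGGGG
GGGGGGGG
GGGGKKGG
GGGGKKGG
RRGGKKGG
GRGGGGWG
GGGGGGGG
GGGGGWWG
After op 3 fill(6,0,B) [60 cells changed]:
BBBBBBBB
BBBBBBBB
BBBBBBBB
BBBBKKBB
BBBBKKBB
RRBBKKBB
BRBBBBWB
BBBBBBBB
BBBBBWWB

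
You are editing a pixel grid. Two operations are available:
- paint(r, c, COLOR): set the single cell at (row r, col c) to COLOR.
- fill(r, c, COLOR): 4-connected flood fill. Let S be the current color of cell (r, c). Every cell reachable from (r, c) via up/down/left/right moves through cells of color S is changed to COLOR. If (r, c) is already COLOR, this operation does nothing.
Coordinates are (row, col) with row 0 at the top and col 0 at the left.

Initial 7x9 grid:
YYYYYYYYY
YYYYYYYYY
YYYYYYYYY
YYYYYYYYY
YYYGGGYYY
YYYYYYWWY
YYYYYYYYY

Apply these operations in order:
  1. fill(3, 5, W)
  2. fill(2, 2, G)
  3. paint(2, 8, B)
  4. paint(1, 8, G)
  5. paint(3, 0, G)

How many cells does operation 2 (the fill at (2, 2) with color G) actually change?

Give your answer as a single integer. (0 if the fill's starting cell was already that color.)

After op 1 fill(3,5,W) [58 cells changed]:
WWWWWWWWW
WWWWWWWWW
WWWWWWWWW
WWWWWWWWW
WWWGGGWWW
WWWWWWWWW
WWWWWWWWW
After op 2 fill(2,2,G) [60 cells changed]:
GGGGGGGGG
GGGGGGGGG
GGGGGGGGG
GGGGGGGGG
GGGGGGGGG
GGGGGGGGG
GGGGGGGGG

Answer: 60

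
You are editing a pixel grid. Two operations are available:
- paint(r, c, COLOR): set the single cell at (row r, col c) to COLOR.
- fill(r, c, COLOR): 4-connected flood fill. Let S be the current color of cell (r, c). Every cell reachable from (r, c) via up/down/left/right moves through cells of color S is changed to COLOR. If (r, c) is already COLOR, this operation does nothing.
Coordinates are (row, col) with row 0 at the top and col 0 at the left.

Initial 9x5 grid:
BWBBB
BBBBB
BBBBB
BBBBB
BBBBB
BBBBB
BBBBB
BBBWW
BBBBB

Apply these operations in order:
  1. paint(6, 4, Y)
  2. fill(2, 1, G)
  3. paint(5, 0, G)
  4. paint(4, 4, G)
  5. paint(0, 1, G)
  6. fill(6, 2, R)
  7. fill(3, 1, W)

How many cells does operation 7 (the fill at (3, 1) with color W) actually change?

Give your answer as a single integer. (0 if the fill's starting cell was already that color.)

Answer: 42

Derivation:
After op 1 paint(6,4,Y):
BWBBB
BBBBB
BBBBB
BBBBB
BBBBB
BBBBB
BBBBY
BBBWW
BBBBB
After op 2 fill(2,1,G) [41 cells changed]:
GWGGG
GGGGG
GGGGG
GGGGG
GGGGG
GGGGG
GGGGY
GGGWW
GGGGG
After op 3 paint(5,0,G):
GWGGG
GGGGG
GGGGG
GGGGG
GGGGG
GGGGG
GGGGY
GGGWW
GGGGG
After op 4 paint(4,4,G):
GWGGG
GGGGG
GGGGG
GGGGG
GGGGG
GGGGG
GGGGY
GGGWW
GGGGG
After op 5 paint(0,1,G):
GGGGG
GGGGG
GGGGG
GGGGG
GGGGG
GGGGG
GGGGY
GGGWW
GGGGG
After op 6 fill(6,2,R) [42 cells changed]:
RRRRR
RRRRR
RRRRR
RRRRR
RRRRR
RRRRR
RRRRY
RRRWW
RRRRR
After op 7 fill(3,1,W) [42 cells changed]:
WWWWW
WWWWW
WWWWW
WWWWW
WWWWW
WWWWW
WWWWY
WWWWW
WWWWW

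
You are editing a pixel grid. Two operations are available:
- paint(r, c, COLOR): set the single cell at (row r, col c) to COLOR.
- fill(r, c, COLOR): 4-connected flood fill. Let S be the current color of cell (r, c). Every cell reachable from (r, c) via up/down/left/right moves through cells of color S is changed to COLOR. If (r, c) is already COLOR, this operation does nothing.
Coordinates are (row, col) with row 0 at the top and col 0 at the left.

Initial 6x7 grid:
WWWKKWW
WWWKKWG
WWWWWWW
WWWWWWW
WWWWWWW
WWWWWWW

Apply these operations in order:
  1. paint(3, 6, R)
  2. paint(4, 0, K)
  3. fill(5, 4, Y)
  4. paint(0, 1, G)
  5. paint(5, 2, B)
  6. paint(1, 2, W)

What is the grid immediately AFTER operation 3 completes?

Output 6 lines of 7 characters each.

After op 1 paint(3,6,R):
WWWKKWW
WWWKKWG
WWWWWWW
WWWWWWR
WWWWWWW
WWWWWWW
After op 2 paint(4,0,K):
WWWKKWW
WWWKKWG
WWWWWWW
WWWWWWR
KWWWWWW
WWWWWWW
After op 3 fill(5,4,Y) [35 cells changed]:
YYYKKYY
YYYKKYG
YYYYYYY
YYYYYYR
KYYYYYY
YYYYYYY

Answer: YYYKKYY
YYYKKYG
YYYYYYY
YYYYYYR
KYYYYYY
YYYYYYY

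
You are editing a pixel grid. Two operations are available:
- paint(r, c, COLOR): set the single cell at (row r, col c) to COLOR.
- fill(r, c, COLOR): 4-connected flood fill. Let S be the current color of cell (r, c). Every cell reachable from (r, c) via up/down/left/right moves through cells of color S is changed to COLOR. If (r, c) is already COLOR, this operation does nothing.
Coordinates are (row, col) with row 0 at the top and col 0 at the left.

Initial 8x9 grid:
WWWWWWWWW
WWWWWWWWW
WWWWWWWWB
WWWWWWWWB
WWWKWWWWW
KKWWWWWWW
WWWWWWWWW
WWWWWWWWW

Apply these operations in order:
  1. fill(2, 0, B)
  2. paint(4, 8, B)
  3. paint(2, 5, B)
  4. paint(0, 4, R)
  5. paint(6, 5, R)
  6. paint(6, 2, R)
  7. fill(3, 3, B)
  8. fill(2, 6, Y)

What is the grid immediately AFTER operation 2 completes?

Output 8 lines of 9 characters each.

Answer: BBBBBBBBB
BBBBBBBBB
BBBBBBBBB
BBBBBBBBB
BBBKBBBBB
KKBBBBBBB
BBBBBBBBB
BBBBBBBBB

Derivation:
After op 1 fill(2,0,B) [67 cells changed]:
BBBBBBBBB
BBBBBBBBB
BBBBBBBBB
BBBBBBBBB
BBBKBBBBB
KKBBBBBBB
BBBBBBBBB
BBBBBBBBB
After op 2 paint(4,8,B):
BBBBBBBBB
BBBBBBBBB
BBBBBBBBB
BBBBBBBBB
BBBKBBBBB
KKBBBBBBB
BBBBBBBBB
BBBBBBBBB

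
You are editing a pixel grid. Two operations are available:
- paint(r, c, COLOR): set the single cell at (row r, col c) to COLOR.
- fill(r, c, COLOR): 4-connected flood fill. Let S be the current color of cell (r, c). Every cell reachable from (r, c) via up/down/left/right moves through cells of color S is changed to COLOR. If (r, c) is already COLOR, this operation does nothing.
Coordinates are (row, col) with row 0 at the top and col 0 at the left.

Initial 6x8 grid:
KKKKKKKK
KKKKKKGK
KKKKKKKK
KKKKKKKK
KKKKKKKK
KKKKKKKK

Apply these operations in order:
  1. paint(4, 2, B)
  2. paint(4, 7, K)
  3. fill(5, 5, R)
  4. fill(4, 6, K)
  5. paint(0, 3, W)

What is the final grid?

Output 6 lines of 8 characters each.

After op 1 paint(4,2,B):
KKKKKKKK
KKKKKKGK
KKKKKKKK
KKKKKKKK
KKBKKKKK
KKKKKKKK
After op 2 paint(4,7,K):
KKKKKKKK
KKKKKKGK
KKKKKKKK
KKKKKKKK
KKBKKKKK
KKKKKKKK
After op 3 fill(5,5,R) [46 cells changed]:
RRRRRRRR
RRRRRRGR
RRRRRRRR
RRRRRRRR
RRBRRRRR
RRRRRRRR
After op 4 fill(4,6,K) [46 cells changed]:
KKKKKKKK
KKKKKKGK
KKKKKKKK
KKKKKKKK
KKBKKKKK
KKKKKKKK
After op 5 paint(0,3,W):
KKKWKKKK
KKKKKKGK
KKKKKKKK
KKKKKKKK
KKBKKKKK
KKKKKKKK

Answer: KKKWKKKK
KKKKKKGK
KKKKKKKK
KKKKKKKK
KKBKKKKK
KKKKKKKK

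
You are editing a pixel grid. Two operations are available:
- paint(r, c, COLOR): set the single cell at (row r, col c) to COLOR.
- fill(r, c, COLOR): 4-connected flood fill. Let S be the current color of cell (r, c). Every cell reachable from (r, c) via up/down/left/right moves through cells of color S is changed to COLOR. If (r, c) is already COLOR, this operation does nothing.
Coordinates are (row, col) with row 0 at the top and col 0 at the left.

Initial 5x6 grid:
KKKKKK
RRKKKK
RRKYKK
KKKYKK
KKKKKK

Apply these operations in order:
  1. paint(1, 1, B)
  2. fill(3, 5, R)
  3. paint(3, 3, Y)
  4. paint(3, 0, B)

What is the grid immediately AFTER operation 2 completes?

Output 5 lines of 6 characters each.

After op 1 paint(1,1,B):
KKKKKK
RBKKKK
RRKYKK
KKKYKK
KKKKKK
After op 2 fill(3,5,R) [24 cells changed]:
RRRRRR
RBRRRR
RRRYRR
RRRYRR
RRRRRR

Answer: RRRRRR
RBRRRR
RRRYRR
RRRYRR
RRRRRR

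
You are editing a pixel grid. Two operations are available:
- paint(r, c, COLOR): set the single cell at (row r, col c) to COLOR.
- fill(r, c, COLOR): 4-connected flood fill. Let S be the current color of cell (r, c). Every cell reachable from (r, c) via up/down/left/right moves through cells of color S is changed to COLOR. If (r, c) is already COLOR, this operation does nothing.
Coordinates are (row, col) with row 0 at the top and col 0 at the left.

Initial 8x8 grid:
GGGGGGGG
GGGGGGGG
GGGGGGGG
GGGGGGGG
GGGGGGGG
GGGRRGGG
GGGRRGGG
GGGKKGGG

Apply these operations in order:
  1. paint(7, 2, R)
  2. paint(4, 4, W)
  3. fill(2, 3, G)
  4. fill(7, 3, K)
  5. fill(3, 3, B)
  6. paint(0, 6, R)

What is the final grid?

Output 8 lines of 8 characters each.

After op 1 paint(7,2,R):
GGGGGGGG
GGGGGGGG
GGGGGGGG
GGGGGGGG
GGGGGGGG
GGGRRGGG
GGGRRGGG
GGRKKGGG
After op 2 paint(4,4,W):
GGGGGGGG
GGGGGGGG
GGGGGGGG
GGGGGGGG
GGGGWGGG
GGGRRGGG
GGGRRGGG
GGRKKGGG
After op 3 fill(2,3,G) [0 cells changed]:
GGGGGGGG
GGGGGGGG
GGGGGGGG
GGGGGGGG
GGGGWGGG
GGGRRGGG
GGGRRGGG
GGRKKGGG
After op 4 fill(7,3,K) [0 cells changed]:
GGGGGGGG
GGGGGGGG
GGGGGGGG
GGGGGGGG
GGGGWGGG
GGGRRGGG
GGGRRGGG
GGRKKGGG
After op 5 fill(3,3,B) [56 cells changed]:
BBBBBBBB
BBBBBBBB
BBBBBBBB
BBBBBBBB
BBBBWBBB
BBBRRBBB
BBBRRBBB
BBRKKBBB
After op 6 paint(0,6,R):
BBBBBBRB
BBBBBBBB
BBBBBBBB
BBBBBBBB
BBBBWBBB
BBBRRBBB
BBBRRBBB
BBRKKBBB

Answer: BBBBBBRB
BBBBBBBB
BBBBBBBB
BBBBBBBB
BBBBWBBB
BBBRRBBB
BBBRRBBB
BBRKKBBB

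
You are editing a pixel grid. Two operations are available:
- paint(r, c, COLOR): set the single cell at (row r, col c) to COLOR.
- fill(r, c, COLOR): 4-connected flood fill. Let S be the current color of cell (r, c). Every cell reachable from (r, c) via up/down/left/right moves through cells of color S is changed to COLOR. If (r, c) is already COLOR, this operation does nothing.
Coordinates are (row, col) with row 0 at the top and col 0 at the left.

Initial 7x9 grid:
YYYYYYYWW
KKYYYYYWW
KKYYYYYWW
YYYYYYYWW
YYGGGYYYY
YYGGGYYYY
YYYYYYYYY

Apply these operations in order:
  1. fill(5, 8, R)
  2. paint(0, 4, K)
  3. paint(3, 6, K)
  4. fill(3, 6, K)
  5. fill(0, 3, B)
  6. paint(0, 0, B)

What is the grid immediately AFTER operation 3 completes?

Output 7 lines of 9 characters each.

After op 1 fill(5,8,R) [45 cells changed]:
RRRRRRRWW
KKRRRRRWW
KKRRRRRWW
RRRRRRRWW
RRGGGRRRR
RRGGGRRRR
RRRRRRRRR
After op 2 paint(0,4,K):
RRRRKRRWW
KKRRRRRWW
KKRRRRRWW
RRRRRRRWW
RRGGGRRRR
RRGGGRRRR
RRRRRRRRR
After op 3 paint(3,6,K):
RRRRKRRWW
KKRRRRRWW
KKRRRRRWW
RRRRRRKWW
RRGGGRRRR
RRGGGRRRR
RRRRRRRRR

Answer: RRRRKRRWW
KKRRRRRWW
KKRRRRRWW
RRRRRRKWW
RRGGGRRRR
RRGGGRRRR
RRRRRRRRR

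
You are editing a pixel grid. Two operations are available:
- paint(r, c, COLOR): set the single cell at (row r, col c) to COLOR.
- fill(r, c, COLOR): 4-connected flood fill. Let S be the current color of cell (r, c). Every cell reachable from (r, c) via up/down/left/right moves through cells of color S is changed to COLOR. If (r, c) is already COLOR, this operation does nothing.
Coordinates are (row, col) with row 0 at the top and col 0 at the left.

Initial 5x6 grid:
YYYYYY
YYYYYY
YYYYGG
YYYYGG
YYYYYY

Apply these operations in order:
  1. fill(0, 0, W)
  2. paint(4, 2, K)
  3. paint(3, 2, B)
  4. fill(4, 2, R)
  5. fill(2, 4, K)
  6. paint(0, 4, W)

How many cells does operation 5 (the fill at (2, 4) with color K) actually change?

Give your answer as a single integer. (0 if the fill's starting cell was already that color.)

Answer: 4

Derivation:
After op 1 fill(0,0,W) [26 cells changed]:
WWWWWW
WWWWWW
WWWWGG
WWWWGG
WWWWWW
After op 2 paint(4,2,K):
WWWWWW
WWWWWW
WWWWGG
WWWWGG
WWKWWW
After op 3 paint(3,2,B):
WWWWWW
WWWWWW
WWWWGG
WWBWGG
WWKWWW
After op 4 fill(4,2,R) [1 cells changed]:
WWWWWW
WWWWWW
WWWWGG
WWBWGG
WWRWWW
After op 5 fill(2,4,K) [4 cells changed]:
WWWWWW
WWWWWW
WWWWKK
WWBWKK
WWRWWW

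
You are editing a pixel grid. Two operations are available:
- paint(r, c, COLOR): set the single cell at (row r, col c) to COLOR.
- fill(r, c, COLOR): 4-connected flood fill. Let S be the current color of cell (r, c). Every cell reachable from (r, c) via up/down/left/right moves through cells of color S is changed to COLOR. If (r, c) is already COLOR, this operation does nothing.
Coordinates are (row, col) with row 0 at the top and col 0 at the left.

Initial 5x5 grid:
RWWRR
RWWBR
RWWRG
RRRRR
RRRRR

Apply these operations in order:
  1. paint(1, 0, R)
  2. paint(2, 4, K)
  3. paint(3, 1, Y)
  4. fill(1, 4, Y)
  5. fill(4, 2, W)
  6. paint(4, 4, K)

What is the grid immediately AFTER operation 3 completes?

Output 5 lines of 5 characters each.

After op 1 paint(1,0,R):
RWWRR
RWWBR
RWWRG
RRRRR
RRRRR
After op 2 paint(2,4,K):
RWWRR
RWWBR
RWWRK
RRRRR
RRRRR
After op 3 paint(3,1,Y):
RWWRR
RWWBR
RWWRK
RYRRR
RRRRR

Answer: RWWRR
RWWBR
RWWRK
RYRRR
RRRRR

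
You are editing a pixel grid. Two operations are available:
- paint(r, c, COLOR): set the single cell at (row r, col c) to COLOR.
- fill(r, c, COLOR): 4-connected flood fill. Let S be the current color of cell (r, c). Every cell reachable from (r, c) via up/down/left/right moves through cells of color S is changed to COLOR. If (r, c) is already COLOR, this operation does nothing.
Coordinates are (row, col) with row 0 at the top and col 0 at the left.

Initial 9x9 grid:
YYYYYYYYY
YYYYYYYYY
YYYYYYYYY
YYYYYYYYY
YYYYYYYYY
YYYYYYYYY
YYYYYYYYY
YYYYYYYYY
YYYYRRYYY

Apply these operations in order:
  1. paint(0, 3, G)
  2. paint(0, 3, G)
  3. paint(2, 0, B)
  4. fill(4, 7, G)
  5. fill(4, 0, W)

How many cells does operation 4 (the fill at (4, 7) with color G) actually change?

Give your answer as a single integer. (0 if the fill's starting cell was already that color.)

After op 1 paint(0,3,G):
YYYGYYYYY
YYYYYYYYY
YYYYYYYYY
YYYYYYYYY
YYYYYYYYY
YYYYYYYYY
YYYYYYYYY
YYYYYYYYY
YYYYRRYYY
After op 2 paint(0,3,G):
YYYGYYYYY
YYYYYYYYY
YYYYYYYYY
YYYYYYYYY
YYYYYYYYY
YYYYYYYYY
YYYYYYYYY
YYYYYYYYY
YYYYRRYYY
After op 3 paint(2,0,B):
YYYGYYYYY
YYYYYYYYY
BYYYYYYYY
YYYYYYYYY
YYYYYYYYY
YYYYYYYYY
YYYYYYYYY
YYYYYYYYY
YYYYRRYYY
After op 4 fill(4,7,G) [77 cells changed]:
GGGGGGGGG
GGGGGGGGG
BGGGGGGGG
GGGGGGGGG
GGGGGGGGG
GGGGGGGGG
GGGGGGGGG
GGGGGGGGG
GGGGRRGGG

Answer: 77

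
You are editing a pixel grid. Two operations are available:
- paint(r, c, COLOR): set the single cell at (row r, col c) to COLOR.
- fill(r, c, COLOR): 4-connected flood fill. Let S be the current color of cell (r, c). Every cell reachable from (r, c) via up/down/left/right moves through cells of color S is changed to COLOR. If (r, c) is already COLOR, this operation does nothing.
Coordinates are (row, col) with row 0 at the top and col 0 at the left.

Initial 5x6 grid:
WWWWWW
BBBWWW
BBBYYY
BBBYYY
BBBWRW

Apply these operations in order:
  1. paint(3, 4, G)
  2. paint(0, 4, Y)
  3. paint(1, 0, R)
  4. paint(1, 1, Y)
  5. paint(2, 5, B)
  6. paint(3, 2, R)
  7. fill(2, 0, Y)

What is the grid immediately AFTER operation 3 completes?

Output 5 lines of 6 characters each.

After op 1 paint(3,4,G):
WWWWWW
BBBWWW
BBBYYY
BBBYGY
BBBWRW
After op 2 paint(0,4,Y):
WWWWYW
BBBWWW
BBBYYY
BBBYGY
BBBWRW
After op 3 paint(1,0,R):
WWWWYW
RBBWWW
BBBYYY
BBBYGY
BBBWRW

Answer: WWWWYW
RBBWWW
BBBYYY
BBBYGY
BBBWRW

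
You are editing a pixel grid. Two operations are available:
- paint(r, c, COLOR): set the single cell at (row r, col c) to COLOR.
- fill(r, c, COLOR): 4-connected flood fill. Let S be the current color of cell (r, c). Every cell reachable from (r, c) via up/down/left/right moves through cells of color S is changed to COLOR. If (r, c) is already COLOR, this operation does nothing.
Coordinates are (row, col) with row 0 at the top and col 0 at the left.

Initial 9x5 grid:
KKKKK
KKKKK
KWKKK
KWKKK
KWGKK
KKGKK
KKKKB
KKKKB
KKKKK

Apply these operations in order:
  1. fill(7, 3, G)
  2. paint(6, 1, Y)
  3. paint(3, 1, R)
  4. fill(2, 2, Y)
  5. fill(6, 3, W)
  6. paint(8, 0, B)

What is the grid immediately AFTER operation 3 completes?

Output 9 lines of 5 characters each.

Answer: GGGGG
GGGGG
GWGGG
GRGGG
GWGGG
GGGGG
GYGGB
GGGGB
GGGGG

Derivation:
After op 1 fill(7,3,G) [38 cells changed]:
GGGGG
GGGGG
GWGGG
GWGGG
GWGGG
GGGGG
GGGGB
GGGGB
GGGGG
After op 2 paint(6,1,Y):
GGGGG
GGGGG
GWGGG
GWGGG
GWGGG
GGGGG
GYGGB
GGGGB
GGGGG
After op 3 paint(3,1,R):
GGGGG
GGGGG
GWGGG
GRGGG
GWGGG
GGGGG
GYGGB
GGGGB
GGGGG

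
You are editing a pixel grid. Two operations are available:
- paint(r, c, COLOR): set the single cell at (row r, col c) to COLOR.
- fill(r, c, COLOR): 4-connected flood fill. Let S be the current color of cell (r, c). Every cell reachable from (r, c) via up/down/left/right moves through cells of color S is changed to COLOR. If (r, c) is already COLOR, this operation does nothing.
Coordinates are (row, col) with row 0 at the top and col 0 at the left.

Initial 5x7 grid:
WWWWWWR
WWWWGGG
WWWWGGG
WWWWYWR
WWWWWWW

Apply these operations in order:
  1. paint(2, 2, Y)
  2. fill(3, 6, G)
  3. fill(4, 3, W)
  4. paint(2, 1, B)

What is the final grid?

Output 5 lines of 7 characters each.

After op 1 paint(2,2,Y):
WWWWWWR
WWWWGGG
WWYWGGG
WWWWYWR
WWWWWWW
After op 2 fill(3,6,G) [1 cells changed]:
WWWWWWR
WWWWGGG
WWYWGGG
WWWWYWG
WWWWWWW
After op 3 fill(4,3,W) [0 cells changed]:
WWWWWWR
WWWWGGG
WWYWGGG
WWWWYWG
WWWWWWW
After op 4 paint(2,1,B):
WWWWWWR
WWWWGGG
WBYWGGG
WWWWYWG
WWWWWWW

Answer: WWWWWWR
WWWWGGG
WBYWGGG
WWWWYWG
WWWWWWW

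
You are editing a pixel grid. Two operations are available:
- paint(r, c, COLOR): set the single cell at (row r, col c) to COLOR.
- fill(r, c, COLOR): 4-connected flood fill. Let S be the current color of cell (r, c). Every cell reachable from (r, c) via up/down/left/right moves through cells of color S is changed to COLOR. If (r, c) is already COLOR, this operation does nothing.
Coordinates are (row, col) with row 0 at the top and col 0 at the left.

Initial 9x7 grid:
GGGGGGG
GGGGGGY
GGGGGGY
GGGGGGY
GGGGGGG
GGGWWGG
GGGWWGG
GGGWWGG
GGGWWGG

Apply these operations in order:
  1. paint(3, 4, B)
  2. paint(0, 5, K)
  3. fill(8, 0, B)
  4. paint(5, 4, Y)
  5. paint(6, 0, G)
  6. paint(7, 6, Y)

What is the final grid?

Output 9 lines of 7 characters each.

Answer: BBBBBKG
BBBBBBY
BBBBBBY
BBBBBBY
BBBBBBB
BBBWYBB
GBBWWBB
BBBWWBY
BBBWWBB

Derivation:
After op 1 paint(3,4,B):
GGGGGGG
GGGGGGY
GGGGGGY
GGGGBGY
GGGGGGG
GGGWWGG
GGGWWGG
GGGWWGG
GGGWWGG
After op 2 paint(0,5,K):
GGGGGKG
GGGGGGY
GGGGGGY
GGGGBGY
GGGGGGG
GGGWWGG
GGGWWGG
GGGWWGG
GGGWWGG
After op 3 fill(8,0,B) [49 cells changed]:
BBBBBKG
BBBBBBY
BBBBBBY
BBBBBBY
BBBBBBB
BBBWWBB
BBBWWBB
BBBWWBB
BBBWWBB
After op 4 paint(5,4,Y):
BBBBBKG
BBBBBBY
BBBBBBY
BBBBBBY
BBBBBBB
BBBWYBB
BBBWWBB
BBBWWBB
BBBWWBB
After op 5 paint(6,0,G):
BBBBBKG
BBBBBBY
BBBBBBY
BBBBBBY
BBBBBBB
BBBWYBB
GBBWWBB
BBBWWBB
BBBWWBB
After op 6 paint(7,6,Y):
BBBBBKG
BBBBBBY
BBBBBBY
BBBBBBY
BBBBBBB
BBBWYBB
GBBWWBB
BBBWWBY
BBBWWBB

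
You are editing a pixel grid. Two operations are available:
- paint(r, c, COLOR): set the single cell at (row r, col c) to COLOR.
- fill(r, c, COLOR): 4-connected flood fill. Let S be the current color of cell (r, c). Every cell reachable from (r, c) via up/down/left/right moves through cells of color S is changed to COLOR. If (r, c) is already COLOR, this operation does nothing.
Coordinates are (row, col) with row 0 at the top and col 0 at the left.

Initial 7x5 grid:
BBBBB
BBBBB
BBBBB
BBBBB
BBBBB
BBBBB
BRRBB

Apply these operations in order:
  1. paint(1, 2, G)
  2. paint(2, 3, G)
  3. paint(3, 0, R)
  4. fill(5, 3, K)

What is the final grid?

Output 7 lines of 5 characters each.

After op 1 paint(1,2,G):
BBBBB
BBGBB
BBBBB
BBBBB
BBBBB
BBBBB
BRRBB
After op 2 paint(2,3,G):
BBBBB
BBGBB
BBBGB
BBBBB
BBBBB
BBBBB
BRRBB
After op 3 paint(3,0,R):
BBBBB
BBGBB
BBBGB
RBBBB
BBBBB
BBBBB
BRRBB
After op 4 fill(5,3,K) [30 cells changed]:
KKKKK
KKGKK
KKKGK
RKKKK
KKKKK
KKKKK
KRRKK

Answer: KKKKK
KKGKK
KKKGK
RKKKK
KKKKK
KKKKK
KRRKK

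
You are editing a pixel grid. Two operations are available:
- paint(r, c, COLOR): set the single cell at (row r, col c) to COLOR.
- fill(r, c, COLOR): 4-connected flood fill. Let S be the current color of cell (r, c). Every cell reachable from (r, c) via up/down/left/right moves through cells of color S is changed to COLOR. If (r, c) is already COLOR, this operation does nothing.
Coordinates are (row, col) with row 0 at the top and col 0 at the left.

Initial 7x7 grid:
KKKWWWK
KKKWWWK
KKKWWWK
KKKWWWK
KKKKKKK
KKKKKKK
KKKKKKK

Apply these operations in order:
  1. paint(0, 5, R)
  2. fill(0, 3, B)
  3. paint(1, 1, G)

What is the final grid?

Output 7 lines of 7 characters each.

Answer: KKKBBRK
KGKBBBK
KKKBBBK
KKKBBBK
KKKKKKK
KKKKKKK
KKKKKKK

Derivation:
After op 1 paint(0,5,R):
KKKWWRK
KKKWWWK
KKKWWWK
KKKWWWK
KKKKKKK
KKKKKKK
KKKKKKK
After op 2 fill(0,3,B) [11 cells changed]:
KKKBBRK
KKKBBBK
KKKBBBK
KKKBBBK
KKKKKKK
KKKKKKK
KKKKKKK
After op 3 paint(1,1,G):
KKKBBRK
KGKBBBK
KKKBBBK
KKKBBBK
KKKKKKK
KKKKKKK
KKKKKKK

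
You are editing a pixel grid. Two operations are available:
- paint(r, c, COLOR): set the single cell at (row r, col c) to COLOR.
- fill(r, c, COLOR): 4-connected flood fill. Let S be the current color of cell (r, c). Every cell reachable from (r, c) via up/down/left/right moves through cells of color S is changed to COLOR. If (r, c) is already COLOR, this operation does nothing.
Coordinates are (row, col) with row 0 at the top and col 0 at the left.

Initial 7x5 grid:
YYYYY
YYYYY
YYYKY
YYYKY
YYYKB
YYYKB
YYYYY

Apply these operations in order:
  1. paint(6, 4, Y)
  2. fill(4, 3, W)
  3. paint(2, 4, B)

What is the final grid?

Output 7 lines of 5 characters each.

Answer: YYYYY
YYYYY
YYYWB
YYYWY
YYYWB
YYYWB
YYYYY

Derivation:
After op 1 paint(6,4,Y):
YYYYY
YYYYY
YYYKY
YYYKY
YYYKB
YYYKB
YYYYY
After op 2 fill(4,3,W) [4 cells changed]:
YYYYY
YYYYY
YYYWY
YYYWY
YYYWB
YYYWB
YYYYY
After op 3 paint(2,4,B):
YYYYY
YYYYY
YYYWB
YYYWY
YYYWB
YYYWB
YYYYY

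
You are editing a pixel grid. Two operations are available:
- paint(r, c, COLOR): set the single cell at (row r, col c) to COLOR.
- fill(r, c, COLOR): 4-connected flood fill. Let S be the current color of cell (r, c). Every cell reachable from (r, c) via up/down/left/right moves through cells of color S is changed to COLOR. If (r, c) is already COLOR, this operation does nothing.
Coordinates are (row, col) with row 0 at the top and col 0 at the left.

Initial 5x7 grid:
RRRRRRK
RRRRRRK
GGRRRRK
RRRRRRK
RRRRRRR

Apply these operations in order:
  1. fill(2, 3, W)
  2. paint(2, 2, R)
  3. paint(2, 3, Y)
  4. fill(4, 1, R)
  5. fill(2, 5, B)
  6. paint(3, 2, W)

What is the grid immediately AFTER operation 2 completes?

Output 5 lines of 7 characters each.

Answer: WWWWWWK
WWWWWWK
GGRWWWK
WWWWWWK
WWWWWWW

Derivation:
After op 1 fill(2,3,W) [29 cells changed]:
WWWWWWK
WWWWWWK
GGWWWWK
WWWWWWK
WWWWWWW
After op 2 paint(2,2,R):
WWWWWWK
WWWWWWK
GGRWWWK
WWWWWWK
WWWWWWW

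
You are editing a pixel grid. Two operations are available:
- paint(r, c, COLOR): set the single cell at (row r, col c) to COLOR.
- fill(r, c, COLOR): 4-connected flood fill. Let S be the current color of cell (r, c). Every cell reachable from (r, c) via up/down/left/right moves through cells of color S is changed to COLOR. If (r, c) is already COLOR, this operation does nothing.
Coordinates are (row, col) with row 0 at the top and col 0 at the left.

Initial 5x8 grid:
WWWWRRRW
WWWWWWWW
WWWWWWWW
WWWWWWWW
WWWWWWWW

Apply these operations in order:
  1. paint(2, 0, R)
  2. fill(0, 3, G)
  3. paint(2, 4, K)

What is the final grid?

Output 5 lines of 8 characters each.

After op 1 paint(2,0,R):
WWWWRRRW
WWWWWWWW
RWWWWWWW
WWWWWWWW
WWWWWWWW
After op 2 fill(0,3,G) [36 cells changed]:
GGGGRRRG
GGGGGGGG
RGGGGGGG
GGGGGGGG
GGGGGGGG
After op 3 paint(2,4,K):
GGGGRRRG
GGGGGGGG
RGGGKGGG
GGGGGGGG
GGGGGGGG

Answer: GGGGRRRG
GGGGGGGG
RGGGKGGG
GGGGGGGG
GGGGGGGG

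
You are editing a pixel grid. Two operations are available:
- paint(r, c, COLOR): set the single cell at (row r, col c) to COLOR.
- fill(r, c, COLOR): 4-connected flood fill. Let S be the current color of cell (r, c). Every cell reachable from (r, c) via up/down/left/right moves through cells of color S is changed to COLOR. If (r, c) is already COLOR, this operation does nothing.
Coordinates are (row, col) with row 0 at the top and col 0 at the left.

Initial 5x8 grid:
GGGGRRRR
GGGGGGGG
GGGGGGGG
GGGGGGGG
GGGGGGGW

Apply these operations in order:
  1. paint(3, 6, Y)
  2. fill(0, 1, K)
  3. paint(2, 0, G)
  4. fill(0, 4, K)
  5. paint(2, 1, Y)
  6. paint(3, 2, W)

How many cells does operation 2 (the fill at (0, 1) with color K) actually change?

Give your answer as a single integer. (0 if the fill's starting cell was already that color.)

After op 1 paint(3,6,Y):
GGGGRRRR
GGGGGGGG
GGGGGGGG
GGGGGGYG
GGGGGGGW
After op 2 fill(0,1,K) [34 cells changed]:
KKKKRRRR
KKKKKKKK
KKKKKKKK
KKKKKKYK
KKKKKKKW

Answer: 34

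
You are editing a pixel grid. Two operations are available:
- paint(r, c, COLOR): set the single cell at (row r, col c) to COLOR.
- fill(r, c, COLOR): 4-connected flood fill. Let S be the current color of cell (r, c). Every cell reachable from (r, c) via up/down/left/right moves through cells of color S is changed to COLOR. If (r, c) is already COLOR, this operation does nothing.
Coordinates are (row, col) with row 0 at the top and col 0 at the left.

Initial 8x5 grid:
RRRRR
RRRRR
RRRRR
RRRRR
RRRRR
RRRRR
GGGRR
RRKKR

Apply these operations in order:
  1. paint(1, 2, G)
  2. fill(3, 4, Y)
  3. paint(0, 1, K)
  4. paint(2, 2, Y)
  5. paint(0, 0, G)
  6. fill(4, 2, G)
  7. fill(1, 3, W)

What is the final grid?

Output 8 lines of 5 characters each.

After op 1 paint(1,2,G):
RRRRR
RRGRR
RRRRR
RRRRR
RRRRR
RRRRR
GGGRR
RRKKR
After op 2 fill(3,4,Y) [32 cells changed]:
YYYYY
YYGYY
YYYYY
YYYYY
YYYYY
YYYYY
GGGYY
RRKKY
After op 3 paint(0,1,K):
YKYYY
YYGYY
YYYYY
YYYYY
YYYYY
YYYYY
GGGYY
RRKKY
After op 4 paint(2,2,Y):
YKYYY
YYGYY
YYYYY
YYYYY
YYYYY
YYYYY
GGGYY
RRKKY
After op 5 paint(0,0,G):
GKYYY
YYGYY
YYYYY
YYYYY
YYYYY
YYYYY
GGGYY
RRKKY
After op 6 fill(4,2,G) [30 cells changed]:
GKGGG
GGGGG
GGGGG
GGGGG
GGGGG
GGGGG
GGGGG
RRKKG
After op 7 fill(1,3,W) [35 cells changed]:
WKWWW
WWWWW
WWWWW
WWWWW
WWWWW
WWWWW
WWWWW
RRKKW

Answer: WKWWW
WWWWW
WWWWW
WWWWW
WWWWW
WWWWW
WWWWW
RRKKW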